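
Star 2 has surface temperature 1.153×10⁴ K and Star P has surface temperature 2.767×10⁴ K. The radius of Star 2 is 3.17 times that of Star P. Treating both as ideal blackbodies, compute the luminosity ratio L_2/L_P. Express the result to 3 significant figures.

L ∝ R²T⁴, so L_2/L_P = (R_2/R_P)²(T_2/T_P)⁴ = (3.17)² × (1.153×10⁴/2.767×10⁴)⁴ = 10.0489 × 0.0301495 = 0.303.

L_2/L_P ≈ 0.303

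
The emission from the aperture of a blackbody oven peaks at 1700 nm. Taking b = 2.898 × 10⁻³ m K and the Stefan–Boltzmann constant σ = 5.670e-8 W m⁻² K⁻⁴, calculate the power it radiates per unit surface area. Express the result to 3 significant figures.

Wien's law: T = b/λ_max = 2.898×10⁻³/1.700×10⁻⁶ = 1704.71 K.
Then I = σT⁴ = 5.670×10⁻⁸×(1704.71)⁴ = 4.79×10⁵ W/m².

I ≈ 4.79×10⁵ W/m²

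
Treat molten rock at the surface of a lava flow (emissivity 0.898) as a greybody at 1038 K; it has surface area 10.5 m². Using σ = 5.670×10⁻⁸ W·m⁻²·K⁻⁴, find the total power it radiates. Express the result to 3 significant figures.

P ≈ 6.21×10⁵ W

Area A = 10.5 m².
P = εσAT⁴ = 0.898 × 5.670×10⁻⁸ × 10.5 × (1038)⁴ = 6.21×10⁵ W.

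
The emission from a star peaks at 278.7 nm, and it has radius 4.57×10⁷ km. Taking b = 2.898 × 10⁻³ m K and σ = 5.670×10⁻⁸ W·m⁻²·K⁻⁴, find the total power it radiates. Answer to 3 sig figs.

Wien's law: T = b/λ_max = 2.898×10⁻³/2.787×10⁻⁷ = 10398.3 K.
Surface area A = 4πR² = 4π(4.57×10¹⁰ m)² = 2.62447×10²² m².
Then P = σAT⁴ = 5.670×10⁻⁸×2.62447×10²²×(10398.3)⁴ = 1.74×10³¹ W.

P ≈ 1.74×10³¹ W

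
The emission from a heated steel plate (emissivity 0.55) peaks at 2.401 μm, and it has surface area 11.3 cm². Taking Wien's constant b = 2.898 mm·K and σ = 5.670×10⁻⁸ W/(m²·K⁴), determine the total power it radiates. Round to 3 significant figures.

P ≈ 74.8 W

Wien's law: T = b/λ_max = 2.898×10⁻³/2.401×10⁻⁶ = 1207.00 K.
Area A = 11.3 cm² = 1.13×10⁻³ m².
Then P = εσAT⁴ = 0.55×5.670×10⁻⁸×1.13×10⁻³×(1207.00)⁴ = 74.8 W.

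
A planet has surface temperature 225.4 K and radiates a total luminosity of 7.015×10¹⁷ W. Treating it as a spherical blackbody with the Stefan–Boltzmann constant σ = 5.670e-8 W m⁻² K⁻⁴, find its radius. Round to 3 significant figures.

L = 4πR²σT⁴ ⇒ R = √(L/(4πσT⁴)).
σT⁴ = 146.352 W/m², so R = √(7.015×10¹⁷/(4π×146.352)) = 1.95×10⁷ m.

R ≈ 1.95×10⁷ m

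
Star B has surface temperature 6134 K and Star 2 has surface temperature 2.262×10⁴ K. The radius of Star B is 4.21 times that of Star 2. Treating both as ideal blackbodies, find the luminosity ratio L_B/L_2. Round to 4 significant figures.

L_B/L_2 ≈ 0.09584

L ∝ R²T⁴, so L_B/L_2 = (R_B/R_2)²(T_B/T_2)⁴ = (4.21)² × (6134/2.262×10⁴)⁴ = 17.7241 × 5.40760×10⁻³ = 0.09584.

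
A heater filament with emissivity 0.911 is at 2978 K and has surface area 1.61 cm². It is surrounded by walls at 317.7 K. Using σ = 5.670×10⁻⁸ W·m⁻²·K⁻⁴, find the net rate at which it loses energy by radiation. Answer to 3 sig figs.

Area A = 1.61 cm² = 1.61×10⁻⁴ m².
Net radiated power P_net = εσA(T⁴ − T₀⁴) = 0.911×5.670×10⁻⁸×1.61×10⁻⁴×(2978⁴ − 317.7⁴).
T⁴ − T₀⁴ = 7.86500×10¹³ − 1.01875×10¹⁰ = 7.86398×10¹³ K⁴, so P_net = 654 W.

Net loss ≈ 654 W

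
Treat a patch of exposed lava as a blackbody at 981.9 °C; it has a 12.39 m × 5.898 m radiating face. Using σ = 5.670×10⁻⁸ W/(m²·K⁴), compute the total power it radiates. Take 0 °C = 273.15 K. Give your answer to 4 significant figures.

P ≈ 1.028×10⁷ W

T = 981.9 °C + 273.15 = 1255.05 K.
Area A = 12.39 × 5.898 = 73.0762 m².
P = σAT⁴ = 5.670×10⁻⁸ × 73.0762 × (1255.05)⁴ = 1.028×10⁷ W.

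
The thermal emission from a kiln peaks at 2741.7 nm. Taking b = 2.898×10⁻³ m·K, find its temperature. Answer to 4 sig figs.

T ≈ 1057 K

Wien's law gives T = b/λ_max = (2.898×10⁻³ m·K)/(2.7417×10⁻⁶ m) = 1057 K.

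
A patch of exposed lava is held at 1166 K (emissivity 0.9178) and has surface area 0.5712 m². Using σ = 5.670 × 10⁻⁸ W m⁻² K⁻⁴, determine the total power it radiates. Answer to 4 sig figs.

Area A = 0.5712 m².
P = εσAT⁴ = 0.9178 × 5.670×10⁻⁸ × 0.5712 × (1166)⁴ = 5.494×10⁴ W.

P ≈ 5.494×10⁴ W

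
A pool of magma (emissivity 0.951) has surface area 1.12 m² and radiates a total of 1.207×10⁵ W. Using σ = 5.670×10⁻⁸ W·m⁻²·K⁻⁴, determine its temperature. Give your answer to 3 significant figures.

T ≈ 1.19×10³ K

Area A = 1.12 m².
P = εσAT⁴ ⇒ T = (P/(εσA))^(1/4) = (1.207×10⁵/(0.951×5.670×10⁻⁸×1.12))^(1/4) = 1.19×10³ K.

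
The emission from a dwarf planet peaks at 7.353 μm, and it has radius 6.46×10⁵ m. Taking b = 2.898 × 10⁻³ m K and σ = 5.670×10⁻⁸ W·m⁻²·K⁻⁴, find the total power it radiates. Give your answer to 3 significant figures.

Wien's law: T = b/λ_max = 2.898×10⁻³/7.353×10⁻⁶ = 394.125 K.
Surface area A = 4πR² = 4π(6.46×10⁵ m)² = 5.24415×10¹² m².
Then P = σAT⁴ = 5.670×10⁻⁸×5.24415×10¹²×(394.125)⁴ = 7.17×10¹⁵ W.

P ≈ 7.17×10¹⁵ W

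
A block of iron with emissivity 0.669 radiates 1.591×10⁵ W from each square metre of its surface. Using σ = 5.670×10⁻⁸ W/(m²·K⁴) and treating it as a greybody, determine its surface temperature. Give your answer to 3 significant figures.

T ≈ 1.43×10³ K

I = εσT⁴, so T = (I/εσ)^(1/4) = (1.591×10⁵/(0.669×5.670×10⁻⁸))^(1/4) = 1.43×10³ K.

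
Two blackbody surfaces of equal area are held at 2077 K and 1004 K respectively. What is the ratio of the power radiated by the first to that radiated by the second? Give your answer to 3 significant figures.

With equal areas, P₁/P₂ = (T₁/T₂)⁴ = (2077/1004)⁴ = 18.3.

P₁/P₂ ≈ 18.3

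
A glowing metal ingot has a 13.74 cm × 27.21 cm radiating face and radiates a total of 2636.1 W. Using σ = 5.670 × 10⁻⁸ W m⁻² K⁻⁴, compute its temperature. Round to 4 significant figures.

T ≈ 1056 K

Area A = 0.1374 × 0.2721 = 0.0373865 m².
P = σAT⁴ ⇒ T = (P/(σA))^(1/4) = (2636.1/(5.670×10⁻⁸×0.0373865))^(1/4) = 1056 K.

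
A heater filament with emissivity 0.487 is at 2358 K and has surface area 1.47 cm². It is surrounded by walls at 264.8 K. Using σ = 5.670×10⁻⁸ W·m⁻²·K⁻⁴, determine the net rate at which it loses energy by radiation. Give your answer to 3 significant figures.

Area A = 1.47 cm² = 1.47×10⁻⁴ m².
Net radiated power P_net = εσA(T⁴ − T₀⁴) = 0.487×5.670×10⁻⁸×1.47×10⁻⁴×(2358⁴ − 264.8⁴).
T⁴ − T₀⁴ = 3.09154×10¹³ − 4.91668×10⁹ = 3.09105×10¹³ K⁴, so P_net = 125 W.

Net loss ≈ 125 W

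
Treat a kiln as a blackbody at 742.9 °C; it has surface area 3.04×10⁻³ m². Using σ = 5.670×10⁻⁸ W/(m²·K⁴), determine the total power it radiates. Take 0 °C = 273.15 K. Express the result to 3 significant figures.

T = 742.9 °C + 273.15 = 1016.05 K.
Area A = 3.04×10⁻³ m².
P = σAT⁴ = 5.670×10⁻⁸ × 3.04×10⁻³ × (1016.05)⁴ = 184 W.

P ≈ 184 W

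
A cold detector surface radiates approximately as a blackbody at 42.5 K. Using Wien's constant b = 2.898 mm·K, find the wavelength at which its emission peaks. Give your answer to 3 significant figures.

λ_max ≈ 68.2 μm

Wien's displacement law: λ_max = b/T = (2.898×10⁻³ m·K)/(42.5 K) = 6.819×10⁻⁵ m.
That is 68.2 μm, in the infrared range.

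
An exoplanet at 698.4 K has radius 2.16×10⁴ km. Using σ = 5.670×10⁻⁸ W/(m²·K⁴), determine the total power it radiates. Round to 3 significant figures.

P ≈ 7.91×10¹⁹ W

Surface area A = 4πR² = 4π(2.16×10⁷ m)² = 5.86297×10¹⁵ m².
P = σAT⁴ = 5.670×10⁻⁸ × 5.86297×10¹⁵ × (698.4)⁴ = 7.91×10¹⁹ W.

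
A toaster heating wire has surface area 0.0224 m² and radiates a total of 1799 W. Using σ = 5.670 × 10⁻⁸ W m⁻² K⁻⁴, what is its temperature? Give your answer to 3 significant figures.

Area A = 0.0224 m².
P = σAT⁴ ⇒ T = (P/(σA))^(1/4) = (1799/(5.670×10⁻⁸×0.0224))^(1/4) = 1.09×10³ K.

T ≈ 1.09×10³ K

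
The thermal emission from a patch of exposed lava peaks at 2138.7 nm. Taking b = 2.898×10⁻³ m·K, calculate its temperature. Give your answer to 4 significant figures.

Wien's law gives T = b/λ_max = (2.898×10⁻³ m·K)/(2.1387×10⁻⁶ m) = 1355 K.

T ≈ 1355 K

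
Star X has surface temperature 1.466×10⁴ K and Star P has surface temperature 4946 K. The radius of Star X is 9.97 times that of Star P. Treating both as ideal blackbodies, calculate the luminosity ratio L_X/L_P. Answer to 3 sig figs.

L ∝ R²T⁴, so L_X/L_P = (R_X/R_P)²(T_X/T_P)⁴ = (9.97)² × (1.466×10⁴/4946)⁴ = 99.4009 × 77.1826 = 7.67×10³.

L_X/L_P ≈ 7.67×10³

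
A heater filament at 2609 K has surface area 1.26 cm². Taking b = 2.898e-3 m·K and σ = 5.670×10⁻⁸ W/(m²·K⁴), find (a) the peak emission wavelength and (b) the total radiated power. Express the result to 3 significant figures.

(a) λ_max = b/T = 2.898×10⁻³/2609 = 1.111×10⁻⁶ m = 1.11 μm.
Area A = 1.26 cm² = 1.26×10⁻⁴ m².
(b) P = σAT⁴ = 5.670×10⁻⁸×1.26×10⁻⁴×(2609)⁴ = 331 W.

λ_max ≈ 1.11 μm; P ≈ 331 W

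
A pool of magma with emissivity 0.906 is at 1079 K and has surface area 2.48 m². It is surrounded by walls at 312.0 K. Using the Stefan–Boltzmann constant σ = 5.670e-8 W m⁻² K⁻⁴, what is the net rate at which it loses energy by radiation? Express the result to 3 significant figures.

Net loss ≈ 1.71×10⁵ W

Area A = 2.48 m².
Net radiated power P_net = εσA(T⁴ − T₀⁴) = 0.906×5.670×10⁻⁸×2.48×(1079⁴ − 312.0⁴).
T⁴ − T₀⁴ = 1.35546×10¹² − 9.47585×10⁹ = 1.34598×10¹² K⁴, so P_net = 1.71×10⁵ W.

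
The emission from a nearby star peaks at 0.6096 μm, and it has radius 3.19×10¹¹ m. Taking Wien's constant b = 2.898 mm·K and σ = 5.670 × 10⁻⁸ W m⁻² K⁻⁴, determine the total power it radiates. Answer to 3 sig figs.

Wien's law: T = b/λ_max = 2.898×10⁻³/6.096×10⁻⁷ = 4753.94 K.
Surface area A = 4πR² = 4π(3.19×10¹¹ m)² = 1.27877×10²⁴ m².
Then P = σAT⁴ = 5.670×10⁻⁸×1.27877×10²⁴×(4753.94)⁴ = 3.70×10³¹ W.

P ≈ 3.70×10³¹ W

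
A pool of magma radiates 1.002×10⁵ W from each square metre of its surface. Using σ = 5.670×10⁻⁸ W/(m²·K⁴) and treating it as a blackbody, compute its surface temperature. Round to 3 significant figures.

T ≈ 1.15×10³ K

I = σT⁴, so T = (I/σ)^(1/4) = (1.002×10⁵/(5.670×10⁻⁸))^(1/4) = 1.15×10³ K.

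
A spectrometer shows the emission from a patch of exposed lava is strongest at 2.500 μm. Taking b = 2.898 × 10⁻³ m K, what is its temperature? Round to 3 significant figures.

Wien's law gives T = b/λ_max = (2.898×10⁻³ m·K)/(2.500×10⁻⁶ m) = 1.16×10³ K.

T ≈ 1.16×10³ K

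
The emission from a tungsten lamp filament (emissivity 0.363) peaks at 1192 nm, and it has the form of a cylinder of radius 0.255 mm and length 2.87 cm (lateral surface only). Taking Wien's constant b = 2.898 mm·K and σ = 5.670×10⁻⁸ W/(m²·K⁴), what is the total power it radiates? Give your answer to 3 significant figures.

P ≈ 33.1 W

Wien's law: T = b/λ_max = 2.898×10⁻³/1.192×10⁻⁶ = 2431.21 K.
Lateral area A = 2πrL = 2π×2.55×10⁻⁴×0.0287 = 4.59835×10⁻⁵ m².
Then P = εσAT⁴ = 0.363×5.670×10⁻⁸×4.59835×10⁻⁵×(2431.21)⁴ = 33.1 W.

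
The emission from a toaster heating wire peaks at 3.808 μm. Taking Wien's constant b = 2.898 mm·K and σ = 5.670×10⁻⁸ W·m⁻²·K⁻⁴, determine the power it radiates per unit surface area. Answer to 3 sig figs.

I ≈ 1.90×10⁴ W/m²

Wien's law: T = b/λ_max = 2.898×10⁻³/3.808×10⁻⁶ = 761.029 K.
Then I = σT⁴ = 5.670×10⁻⁸×(761.029)⁴ = 1.90×10⁴ W/m².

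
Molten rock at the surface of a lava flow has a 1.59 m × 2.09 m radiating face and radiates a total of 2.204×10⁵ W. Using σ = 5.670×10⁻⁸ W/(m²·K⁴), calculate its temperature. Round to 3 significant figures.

Area A = 1.59 × 2.09 = 3.3231 m².
P = σAT⁴ ⇒ T = (P/(σA))^(1/4) = (2.204×10⁵/(5.670×10⁻⁸×3.3231))^(1/4) = 1.04×10³ K.

T ≈ 1.04×10³ K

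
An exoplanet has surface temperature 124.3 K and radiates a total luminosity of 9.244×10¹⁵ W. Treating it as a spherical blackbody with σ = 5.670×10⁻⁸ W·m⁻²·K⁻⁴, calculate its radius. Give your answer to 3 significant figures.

R ≈ 7.37×10⁶ m

L = 4πR²σT⁴ ⇒ R = √(L/(4πσT⁴)).
σT⁴ = 13.5353 W/m², so R = √(9.244×10¹⁵/(4π×13.5353)) = 7.37×10⁶ m.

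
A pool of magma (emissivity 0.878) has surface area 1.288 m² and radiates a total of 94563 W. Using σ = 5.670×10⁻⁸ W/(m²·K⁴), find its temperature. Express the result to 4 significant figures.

T ≈ 1102 K

Area A = 1.288 m².
P = εσAT⁴ ⇒ T = (P/(εσA))^(1/4) = (94563/(0.878×5.670×10⁻⁸×1.288))^(1/4) = 1102 K.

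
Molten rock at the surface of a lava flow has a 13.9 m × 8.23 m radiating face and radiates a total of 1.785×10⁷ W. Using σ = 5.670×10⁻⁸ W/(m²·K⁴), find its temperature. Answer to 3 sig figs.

Area A = 13.9 × 8.23 = 114.397 m².
P = σAT⁴ ⇒ T = (P/(σA))^(1/4) = (1.785×10⁷/(5.670×10⁻⁸×114.397))^(1/4) = 1.29×10³ K.

T ≈ 1.29×10³ K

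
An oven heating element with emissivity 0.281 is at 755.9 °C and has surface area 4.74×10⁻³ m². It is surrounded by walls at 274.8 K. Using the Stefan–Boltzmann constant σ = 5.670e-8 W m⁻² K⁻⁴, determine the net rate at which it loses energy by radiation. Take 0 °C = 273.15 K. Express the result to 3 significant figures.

T = 755.9 °C + 273.15 = 1029.05 K.
Area A = 4.74×10⁻³ m².
Net radiated power P_net = εσA(T⁴ − T₀⁴) = 0.281×5.670×10⁻⁸×4.74×10⁻³×(1029.05⁴ − 274.8⁴).
T⁴ − T₀⁴ = 1.12136×10¹² − 5.70252×10⁹ = 1.11566×10¹² K⁴, so P_net = 84.3 W.

Net loss ≈ 84.3 W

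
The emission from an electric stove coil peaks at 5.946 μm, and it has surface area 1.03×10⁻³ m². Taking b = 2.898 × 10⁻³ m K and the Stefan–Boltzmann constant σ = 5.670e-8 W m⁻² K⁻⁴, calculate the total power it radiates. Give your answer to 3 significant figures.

Wien's law: T = b/λ_max = 2.898×10⁻³/5.946×10⁻⁶ = 487.386 K.
Area A = 1.03×10⁻³ m².
Then P = σAT⁴ = 5.670×10⁻⁸×1.03×10⁻³×(487.386)⁴ = 3.30 W.

P ≈ 3.30 W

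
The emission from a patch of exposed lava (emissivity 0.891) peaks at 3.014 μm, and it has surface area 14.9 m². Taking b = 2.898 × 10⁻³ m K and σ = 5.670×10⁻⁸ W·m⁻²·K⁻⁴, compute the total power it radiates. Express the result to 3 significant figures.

P ≈ 6.43×10⁵ W

Wien's law: T = b/λ_max = 2.898×10⁻³/3.014×10⁻⁶ = 961.513 K.
Area A = 14.9 m².
Then P = εσAT⁴ = 0.891×5.670×10⁻⁸×14.9×(961.513)⁴ = 6.43×10⁵ W.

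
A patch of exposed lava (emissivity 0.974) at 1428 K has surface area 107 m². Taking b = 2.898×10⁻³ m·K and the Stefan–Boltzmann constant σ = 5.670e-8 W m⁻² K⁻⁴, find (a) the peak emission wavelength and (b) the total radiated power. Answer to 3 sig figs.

(a) λ_max = b/T = 2.898×10⁻³/1428 = 2.029×10⁻⁶ m = 2.03 μm.
Area A = 107 m².
(b) P = εσAT⁴ = 0.974×5.670×10⁻⁸×107×(1428)⁴ = 2.46×10⁷ W.

λ_max ≈ 2.03 μm; P ≈ 2.46×10⁷ W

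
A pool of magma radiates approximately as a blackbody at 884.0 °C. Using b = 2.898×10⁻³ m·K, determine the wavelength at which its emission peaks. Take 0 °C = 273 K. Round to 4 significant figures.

T = 884.0 °C + 273 = 1157.0 K.
Wien's displacement law: λ_max = b/T = (2.898×10⁻³ m·K)/(1157.0 K) = 2.5048×10⁻⁶ m.
That is 2.505 μm, in the infrared range.

λ_max ≈ 2.505 μm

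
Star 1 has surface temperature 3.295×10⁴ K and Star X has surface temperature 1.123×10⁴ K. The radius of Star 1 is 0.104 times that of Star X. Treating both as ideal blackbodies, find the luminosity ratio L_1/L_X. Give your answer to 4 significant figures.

L ∝ R²T⁴, so L_1/L_X = (R_1/R_X)²(T_1/T_X)⁴ = (0.104)² × (3.295×10⁴/1.123×10⁴)⁴ = 0.010816 × 74.1144 = 0.8016.

L_1/L_X ≈ 0.8016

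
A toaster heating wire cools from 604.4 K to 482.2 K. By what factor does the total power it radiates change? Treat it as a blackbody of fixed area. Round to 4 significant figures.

P₂/P₁ ≈ 0.4051

P ∝ T⁴, so P₂/P₁ = (T₂/T₁)⁴ = (482.2/604.4)⁴ = (0.797816)⁴ = 0.4051.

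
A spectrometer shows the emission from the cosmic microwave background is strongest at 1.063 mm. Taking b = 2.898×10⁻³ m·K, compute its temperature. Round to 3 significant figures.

T ≈ 2.73 K

Wien's law gives T = b/λ_max = (2.898×10⁻³ m·K)/(1.063×10⁻³ m) = 2.73 K.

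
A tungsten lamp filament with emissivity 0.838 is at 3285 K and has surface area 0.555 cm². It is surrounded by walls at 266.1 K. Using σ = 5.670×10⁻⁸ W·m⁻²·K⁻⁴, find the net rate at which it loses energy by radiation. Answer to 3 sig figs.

Area A = 0.555 cm² = 5.55×10⁻⁵ m².
Net radiated power P_net = εσA(T⁴ − T₀⁴) = 0.838×5.670×10⁻⁸×5.55×10⁻⁵×(3285⁴ − 266.1⁴).
T⁴ − T₀⁴ = 1.16451×10¹⁴ − 5.01394×10⁹ = 1.16446×10¹⁴ K⁴, so P_net = 307 W.

Net loss ≈ 307 W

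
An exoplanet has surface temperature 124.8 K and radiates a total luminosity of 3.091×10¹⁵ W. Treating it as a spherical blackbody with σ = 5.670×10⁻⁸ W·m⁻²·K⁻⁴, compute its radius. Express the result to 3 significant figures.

R ≈ 4.23×10⁶ m

L = 4πR²σT⁴ ⇒ R = √(L/(4πσT⁴)).
σT⁴ = 13.7544 W/m², so R = √(3.091×10¹⁵/(4π×13.7544)) = 4.23×10⁶ m.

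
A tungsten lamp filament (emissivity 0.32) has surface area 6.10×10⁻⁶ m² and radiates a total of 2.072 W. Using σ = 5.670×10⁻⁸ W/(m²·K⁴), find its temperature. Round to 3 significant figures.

Area A = 6.10×10⁻⁶ m².
P = εσAT⁴ ⇒ T = (P/(εσA))^(1/4) = (2.072/(0.32×5.670×10⁻⁸×6.10×10⁻⁶))^(1/4) = 2.08×10³ K.

T ≈ 2.08×10³ K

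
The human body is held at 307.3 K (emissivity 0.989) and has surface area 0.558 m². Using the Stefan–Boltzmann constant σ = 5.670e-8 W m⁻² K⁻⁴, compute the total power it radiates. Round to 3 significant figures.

Area A = 0.558 m².
P = εσAT⁴ = 0.989 × 5.670×10⁻⁸ × 0.558 × (307.3)⁴ = 279 W.

P ≈ 279 W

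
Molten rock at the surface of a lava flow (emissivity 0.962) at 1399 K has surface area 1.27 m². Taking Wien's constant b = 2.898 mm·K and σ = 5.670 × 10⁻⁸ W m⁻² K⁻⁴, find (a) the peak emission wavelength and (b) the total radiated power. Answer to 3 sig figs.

(a) λ_max = b/T = 2.898×10⁻³/1399 = 2.071×10⁻⁶ m = 2.07×10³ nm.
Area A = 1.27 m².
(b) P = εσAT⁴ = 0.962×5.670×10⁻⁸×1.27×(1399)⁴ = 2.65×10⁵ W.

λ_max ≈ 2.07×10³ nm; P ≈ 2.65×10⁵ W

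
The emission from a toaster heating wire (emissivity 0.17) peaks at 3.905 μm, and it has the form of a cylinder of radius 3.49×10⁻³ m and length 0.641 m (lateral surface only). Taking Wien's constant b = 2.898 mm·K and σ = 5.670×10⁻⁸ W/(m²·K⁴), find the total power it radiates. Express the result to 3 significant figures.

P ≈ 41.1 W

Wien's law: T = b/λ_max = 2.898×10⁻³/3.905×10⁻⁶ = 742.125 K.
Lateral area A = 2πrL = 2π×3.49×10⁻³×0.641 = 0.0140561 m².
Then P = εσAT⁴ = 0.17×5.670×10⁻⁸×0.0140561×(742.125)⁴ = 41.1 W.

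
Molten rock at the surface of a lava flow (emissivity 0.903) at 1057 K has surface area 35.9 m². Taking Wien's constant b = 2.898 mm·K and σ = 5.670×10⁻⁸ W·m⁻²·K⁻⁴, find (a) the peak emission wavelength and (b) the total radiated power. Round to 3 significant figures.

λ_max ≈ 2.74×10³ nm; P ≈ 2.29×10⁶ W

(a) λ_max = b/T = 2.898×10⁻³/1057 = 2.742×10⁻⁶ m = 2.74×10³ nm.
Area A = 35.9 m².
(b) P = εσAT⁴ = 0.903×5.670×10⁻⁸×35.9×(1057)⁴ = 2.29×10⁶ W.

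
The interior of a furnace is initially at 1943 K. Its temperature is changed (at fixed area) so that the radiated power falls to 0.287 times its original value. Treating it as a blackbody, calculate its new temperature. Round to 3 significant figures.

T₂ ≈ 1.42×10³ K

P ∝ T⁴, so T₂/T₁ = (P₂/P₁)^(1/4) = (0.287)^(1/4) = 0.731932.
T₂ = 1943 × 0.731932 = 1.42×10³ K.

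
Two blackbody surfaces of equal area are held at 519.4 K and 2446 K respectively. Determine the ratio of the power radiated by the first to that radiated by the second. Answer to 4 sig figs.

P₁/P₂ ≈ 2.033×10⁻³

With equal areas, P₁/P₂ = (T₁/T₂)⁴ = (519.4/2446)⁴ = 2.033×10⁻³.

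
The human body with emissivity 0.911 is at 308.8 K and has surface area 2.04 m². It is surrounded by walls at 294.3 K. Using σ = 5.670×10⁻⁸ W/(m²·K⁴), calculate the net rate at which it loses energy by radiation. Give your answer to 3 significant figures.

Net loss ≈ 168 W

Area A = 2.04 m².
Net radiated power P_net = εσA(T⁴ − T₀⁴) = 0.911×5.670×10⁻⁸×2.04×(308.8⁴ − 294.3⁴).
T⁴ − T₀⁴ = 9.09304×10⁹ − 7.50172×10⁹ = 1.59132×10⁹ K⁴, so P_net = 168 W.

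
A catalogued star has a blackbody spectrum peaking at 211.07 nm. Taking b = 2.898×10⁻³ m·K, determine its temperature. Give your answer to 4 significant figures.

T ≈ 1.373×10⁴ K

Wien's law gives T = b/λ_max = (2.898×10⁻³ m·K)/(2.1107×10⁻⁷ m) = 1.373×10⁴ K.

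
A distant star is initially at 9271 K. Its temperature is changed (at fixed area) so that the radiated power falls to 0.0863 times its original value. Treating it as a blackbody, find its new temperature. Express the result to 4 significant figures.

P ∝ T⁴, so T₂/T₁ = (P₂/P₁)^(1/4) = (0.0863)^(1/4) = 0.542004.
T₂ = 9271 × 0.542004 = 5025 K.

T₂ ≈ 5025 K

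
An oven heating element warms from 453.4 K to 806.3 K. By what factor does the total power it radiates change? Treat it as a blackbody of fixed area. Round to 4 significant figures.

P₂/P₁ ≈ 10.00

P ∝ T⁴, so P₂/P₁ = (T₂/T₁)⁴ = (806.3/453.4)⁴ = (1.77834)⁴ = 10.00.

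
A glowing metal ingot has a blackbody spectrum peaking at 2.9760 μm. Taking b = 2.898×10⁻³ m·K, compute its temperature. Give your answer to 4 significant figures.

Wien's law gives T = b/λ_max = (2.898×10⁻³ m·K)/(2.9760×10⁻⁶ m) = 973.8 K.

T ≈ 973.8 K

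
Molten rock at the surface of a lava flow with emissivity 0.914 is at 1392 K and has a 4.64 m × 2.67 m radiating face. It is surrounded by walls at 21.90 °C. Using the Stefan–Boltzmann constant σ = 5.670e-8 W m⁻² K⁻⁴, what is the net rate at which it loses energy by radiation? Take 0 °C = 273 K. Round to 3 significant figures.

Surroundings: T = 21.90 °C + 273 = 294.90 K.
Area A = 4.64 × 2.67 = 12.3888 m².
Net radiated power P_net = εσA(T⁴ − T₀⁴) = 0.914×5.670×10⁻⁸×12.3888×(1392⁴ − 294.90⁴).
T⁴ − T₀⁴ = 3.75454×10¹² − 7.56309×10⁹ = 3.74698×10¹² K⁴, so P_net = 2.41×10⁶ W.

Net loss ≈ 2.41×10⁶ W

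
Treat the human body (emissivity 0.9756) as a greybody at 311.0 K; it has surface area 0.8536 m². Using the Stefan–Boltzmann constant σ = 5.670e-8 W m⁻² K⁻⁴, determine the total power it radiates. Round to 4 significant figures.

Area A = 0.8536 m².
P = εσAT⁴ = 0.9756 × 5.670×10⁻⁸ × 0.8536 × (311.0)⁴ = 441.7 W.

P ≈ 441.7 W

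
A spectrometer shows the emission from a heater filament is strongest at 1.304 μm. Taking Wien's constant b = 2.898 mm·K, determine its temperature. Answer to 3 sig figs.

T ≈ 2.22×10³ K

Wien's law gives T = b/λ_max = (2.898×10⁻³ m·K)/(1.304×10⁻⁶ m) = 2.22×10³ K.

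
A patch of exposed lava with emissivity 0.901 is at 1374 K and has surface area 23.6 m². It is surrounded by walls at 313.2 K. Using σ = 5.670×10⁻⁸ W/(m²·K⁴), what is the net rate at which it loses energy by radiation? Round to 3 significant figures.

Net loss ≈ 4.29×10⁶ W

Area A = 23.6 m².
Net radiated power P_net = εσA(T⁴ − T₀⁴) = 0.901×5.670×10⁻⁸×23.6×(1374⁴ − 313.2⁴).
T⁴ − T₀⁴ = 3.56408×10¹² − 9.62248×10⁹ = 3.55446×10¹² K⁴, so P_net = 4.29×10⁶ W.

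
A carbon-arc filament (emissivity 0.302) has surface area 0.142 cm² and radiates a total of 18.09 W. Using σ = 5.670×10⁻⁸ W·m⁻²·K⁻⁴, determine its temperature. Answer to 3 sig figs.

Area A = 0.142 cm² = 1.42×10⁻⁵ m².
P = εσAT⁴ ⇒ T = (P/(εσA))^(1/4) = (18.09/(0.302×5.670×10⁻⁸×1.42×10⁻⁵))^(1/4) = 2.94×10³ K.

T ≈ 2.94×10³ K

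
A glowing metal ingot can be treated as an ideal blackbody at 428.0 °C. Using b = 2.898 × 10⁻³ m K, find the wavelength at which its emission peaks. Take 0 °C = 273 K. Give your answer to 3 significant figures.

T = 428.0 °C + 273 = 701.0 K.
Wien's displacement law: λ_max = b/T = (2.898×10⁻³ m·K)/(701.0 K) = 4.134×10⁻⁶ m.
That is 4.13 μm, in the infrared range.

λ_max ≈ 4.13 μm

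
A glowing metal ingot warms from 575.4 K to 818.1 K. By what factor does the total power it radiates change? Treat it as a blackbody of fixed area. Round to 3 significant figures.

P₂/P₁ ≈ 4.09

P ∝ T⁴, so P₂/P₁ = (T₂/T₁)⁴ = (818.1/575.4)⁴ = (1.42179)⁴ = 4.09.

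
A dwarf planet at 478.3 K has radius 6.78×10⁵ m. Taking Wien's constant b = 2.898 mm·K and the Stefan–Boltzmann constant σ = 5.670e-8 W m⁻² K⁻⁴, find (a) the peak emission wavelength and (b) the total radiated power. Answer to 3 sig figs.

(a) λ_max = b/T = 2.898×10⁻³/478.3 = 6.059×10⁻⁶ m = 6.06 μm.
Surface area A = 4πR² = 4π(6.78×10⁵ m)² = 5.77656×10¹² m².
(b) P = σAT⁴ = 5.670×10⁻⁸×5.77656×10¹²×(478.3)⁴ = 1.71×10¹⁶ W.

λ_max ≈ 6.06 μm; P ≈ 1.71×10¹⁶ W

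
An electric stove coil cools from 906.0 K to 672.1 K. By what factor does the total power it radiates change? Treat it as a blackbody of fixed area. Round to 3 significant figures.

P ∝ T⁴, so P₂/P₁ = (T₂/T₁)⁴ = (672.1/906.0)⁴ = (0.741832)⁴ = 0.303.

P₂/P₁ ≈ 0.303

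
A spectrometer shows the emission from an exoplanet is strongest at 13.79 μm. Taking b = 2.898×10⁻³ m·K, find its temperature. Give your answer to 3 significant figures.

T ≈ 210 K

Wien's law gives T = b/λ_max = (2.898×10⁻³ m·K)/(1.379×10⁻⁵ m) = 210 K.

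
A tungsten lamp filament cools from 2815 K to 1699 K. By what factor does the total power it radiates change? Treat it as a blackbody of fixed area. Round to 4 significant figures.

P ∝ T⁴, so P₂/P₁ = (T₂/T₁)⁴ = (1699/2815)⁴ = (0.603552)⁴ = 0.1327.

P₂/P₁ ≈ 0.1327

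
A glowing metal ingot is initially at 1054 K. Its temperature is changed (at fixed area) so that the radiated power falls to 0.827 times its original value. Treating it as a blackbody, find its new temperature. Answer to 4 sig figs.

P ∝ T⁴, so T₂/T₁ = (P₂/P₁)^(1/4) = (0.827)^(1/4) = 0.953622.
T₂ = 1054 × 0.953622 = 1005 K.

T₂ ≈ 1005 K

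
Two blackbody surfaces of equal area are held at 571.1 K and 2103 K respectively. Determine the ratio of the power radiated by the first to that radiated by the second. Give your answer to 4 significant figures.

With equal areas, P₁/P₂ = (T₁/T₂)⁴ = (571.1/2103)⁴ = 5.439×10⁻³.

P₁/P₂ ≈ 5.439×10⁻³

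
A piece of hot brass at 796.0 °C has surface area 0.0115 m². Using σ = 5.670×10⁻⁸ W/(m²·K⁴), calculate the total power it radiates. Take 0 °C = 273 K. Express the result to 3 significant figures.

P ≈ 852 W

T = 796.0 °C + 273 = 1069.0 K.
Area A = 0.0115 m².
P = σAT⁴ = 5.670×10⁻⁸ × 0.0115 × (1069.0)⁴ = 852 W.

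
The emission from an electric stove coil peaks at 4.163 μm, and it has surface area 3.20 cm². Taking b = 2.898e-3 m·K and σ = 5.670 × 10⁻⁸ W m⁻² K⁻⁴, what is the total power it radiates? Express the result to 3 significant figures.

Wien's law: T = b/λ_max = 2.898×10⁻³/4.163×10⁻⁶ = 696.133 K.
Area A = 3.20 cm² = 3.20×10⁻⁴ m².
Then P = σAT⁴ = 5.670×10⁻⁸×3.20×10⁻⁴×(696.133)⁴ = 4.26 W.

P ≈ 4.26 W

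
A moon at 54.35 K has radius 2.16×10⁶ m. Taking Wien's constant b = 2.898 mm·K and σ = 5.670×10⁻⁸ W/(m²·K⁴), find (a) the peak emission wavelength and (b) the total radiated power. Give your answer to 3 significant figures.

λ_max ≈ 53.3 μm; P ≈ 2.90×10¹³ W

(a) λ_max = b/T = 2.898×10⁻³/54.35 = 5.332×10⁻⁵ m = 53.3 μm.
Surface area A = 4πR² = 4π(2.16×10⁶ m)² = 5.86297×10¹³ m².
(b) P = σAT⁴ = 5.670×10⁻⁸×5.86297×10¹³×(54.35)⁴ = 2.90×10¹³ W.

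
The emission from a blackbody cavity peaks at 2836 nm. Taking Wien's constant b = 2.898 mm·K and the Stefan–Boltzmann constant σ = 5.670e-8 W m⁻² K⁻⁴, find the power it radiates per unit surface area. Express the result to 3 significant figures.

I ≈ 6.18×10⁴ W/m²

Wien's law: T = b/λ_max = 2.898×10⁻³/2.836×10⁻⁶ = 1021.86 K.
Then I = σT⁴ = 5.670×10⁻⁸×(1021.86)⁴ = 6.18×10⁴ W/m².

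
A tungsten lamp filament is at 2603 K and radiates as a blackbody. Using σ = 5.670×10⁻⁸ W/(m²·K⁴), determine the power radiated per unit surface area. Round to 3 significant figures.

Stefan–Boltzmann: I = σT⁴ = 5.670×10⁻⁸ × (2603)⁴ = 2.60×10⁶ W/m².

I ≈ 2.60×10⁶ W/m²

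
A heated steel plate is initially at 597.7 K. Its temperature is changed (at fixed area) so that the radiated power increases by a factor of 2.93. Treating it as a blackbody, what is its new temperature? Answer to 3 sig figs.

T₂ ≈ 782 K

P ∝ T⁴, so T₂/T₁ = (P₂/P₁)^(1/4) = (2.93)^(1/4) = 1.30833.
T₂ = 597.7 × 1.30833 = 782 K.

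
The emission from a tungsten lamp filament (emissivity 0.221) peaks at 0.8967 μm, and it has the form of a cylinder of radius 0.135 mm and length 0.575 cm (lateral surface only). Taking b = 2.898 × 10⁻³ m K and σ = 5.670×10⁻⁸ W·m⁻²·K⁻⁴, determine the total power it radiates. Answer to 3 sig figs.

P ≈ 6.67 W

Wien's law: T = b/λ_max = 2.898×10⁻³/8.967×10⁻⁷ = 3231.85 K.
Lateral area A = 2πrL = 2π×1.35×10⁻⁴×5.75×10⁻³ = 4.87732×10⁻⁶ m².
Then P = εσAT⁴ = 0.221×5.670×10⁻⁸×4.87732×10⁻⁶×(3231.85)⁴ = 6.67 W.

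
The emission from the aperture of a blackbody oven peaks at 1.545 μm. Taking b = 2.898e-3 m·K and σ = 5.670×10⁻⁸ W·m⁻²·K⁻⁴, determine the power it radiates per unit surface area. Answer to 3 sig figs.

Wien's law: T = b/λ_max = 2.898×10⁻³/1.545×10⁻⁶ = 1875.73 K.
Then I = σT⁴ = 5.670×10⁻⁸×(1875.73)⁴ = 7.02×10⁵ W/m².

I ≈ 7.02×10⁵ W/m²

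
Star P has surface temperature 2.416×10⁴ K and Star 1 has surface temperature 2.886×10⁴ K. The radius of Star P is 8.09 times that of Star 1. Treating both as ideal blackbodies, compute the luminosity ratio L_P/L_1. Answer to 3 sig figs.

L_P/L_1 ≈ 32.1

L ∝ R²T⁴, so L_P/L_1 = (R_P/R_1)²(T_P/T_1)⁴ = (8.09)² × (2.416×10⁴/2.886×10⁴)⁴ = 65.4481 × 0.491137 = 32.1.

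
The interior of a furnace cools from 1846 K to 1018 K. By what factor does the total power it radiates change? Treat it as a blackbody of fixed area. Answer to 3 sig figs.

P ∝ T⁴, so P₂/P₁ = (T₂/T₁)⁴ = (1018/1846)⁴ = (0.551463)⁴ = 0.0925.

P₂/P₁ ≈ 0.0925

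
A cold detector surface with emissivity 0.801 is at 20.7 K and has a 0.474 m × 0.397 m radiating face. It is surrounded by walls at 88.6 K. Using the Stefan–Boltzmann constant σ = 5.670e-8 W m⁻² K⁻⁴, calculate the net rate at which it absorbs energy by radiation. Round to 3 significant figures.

Net gain ≈ 0.525 W

Area A = 0.474 × 0.397 = 0.188178 m².
Net radiated power P_net = εσA(T⁴ − T₀⁴) = 0.801×5.670×10⁻⁸×0.188178×(20.7⁴ − 88.6⁴).
T⁴ − T₀⁴ = 1.83604×10⁵ − 6.16219×10⁷ = -6.14383×10⁷ K⁴, so P_net = -0.525 W — negative, meaning a net gain of 0.525 W.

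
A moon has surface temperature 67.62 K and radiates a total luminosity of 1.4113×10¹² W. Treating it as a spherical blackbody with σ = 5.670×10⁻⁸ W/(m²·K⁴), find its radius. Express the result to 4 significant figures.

L = 4πR²σT⁴ ⇒ R = √(L/(4πσT⁴)).
σT⁴ = 1.18545 W/m², so R = √(1.4113×10¹²/(4π×1.18545)) = 3.078×10⁵ m.

R ≈ 3.078×10⁵ m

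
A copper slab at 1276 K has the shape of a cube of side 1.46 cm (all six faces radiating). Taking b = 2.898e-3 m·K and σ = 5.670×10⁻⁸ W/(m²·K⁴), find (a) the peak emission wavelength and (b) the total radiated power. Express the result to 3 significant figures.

(a) λ_max = b/T = 2.898×10⁻³/1276 = 2.271×10⁻⁶ m = 2.27 μm.
Area A = 6s² = 6×(0.0146 m)² = 1.27896×10⁻³ m².
(b) P = σAT⁴ = 5.670×10⁻⁸×1.27896×10⁻³×(1276)⁴ = 192 W.

λ_max ≈ 2.27 μm; P ≈ 192 W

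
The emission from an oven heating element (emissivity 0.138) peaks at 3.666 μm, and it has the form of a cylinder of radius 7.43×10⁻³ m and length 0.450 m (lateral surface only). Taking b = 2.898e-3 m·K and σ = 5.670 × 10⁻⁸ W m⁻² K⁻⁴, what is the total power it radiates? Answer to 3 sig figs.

P ≈ 64.2 W

Wien's law: T = b/λ_max = 2.898×10⁻³/3.666×10⁻⁶ = 790.507 K.
Lateral area A = 2πrL = 2π×7.43×10⁻³×0.450 = 0.0210078 m².
Then P = εσAT⁴ = 0.138×5.670×10⁻⁸×0.0210078×(790.507)⁴ = 64.2 W.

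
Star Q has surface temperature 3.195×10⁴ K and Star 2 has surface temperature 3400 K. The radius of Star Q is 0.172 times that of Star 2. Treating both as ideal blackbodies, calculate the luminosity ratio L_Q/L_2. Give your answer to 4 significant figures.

L ∝ R²T⁴, so L_Q/L_2 = (R_Q/R_2)²(T_Q/T_2)⁴ = (0.172)² × (3.195×10⁴/3400)⁴ = 0.029584 × 7797.72 = 230.7.

L_Q/L_2 ≈ 230.7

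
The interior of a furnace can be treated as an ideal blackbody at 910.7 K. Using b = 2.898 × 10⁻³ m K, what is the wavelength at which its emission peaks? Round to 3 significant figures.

λ_max ≈ 3.18 μm

Wien's displacement law: λ_max = b/T = (2.898×10⁻³ m·K)/(910.7 K) = 3.182×10⁻⁶ m.
That is 3.18 μm, in the infrared range.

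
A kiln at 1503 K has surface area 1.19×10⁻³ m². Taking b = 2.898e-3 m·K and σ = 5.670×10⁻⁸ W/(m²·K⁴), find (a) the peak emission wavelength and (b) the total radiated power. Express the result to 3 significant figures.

(a) λ_max = b/T = 2.898×10⁻³/1503 = 1.928×10⁻⁶ m = 1.93 μm.
Area A = 1.19×10⁻³ m².
(b) P = σAT⁴ = 5.670×10⁻⁸×1.19×10⁻³×(1503)⁴ = 344 W.

λ_max ≈ 1.93 μm; P ≈ 344 W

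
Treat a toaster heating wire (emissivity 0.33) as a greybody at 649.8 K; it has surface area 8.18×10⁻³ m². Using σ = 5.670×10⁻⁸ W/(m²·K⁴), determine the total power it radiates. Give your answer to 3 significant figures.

Area A = 8.18×10⁻³ m².
P = εσAT⁴ = 0.33 × 5.670×10⁻⁸ × 8.18×10⁻³ × (649.8)⁴ = 27.3 W.

P ≈ 27.3 W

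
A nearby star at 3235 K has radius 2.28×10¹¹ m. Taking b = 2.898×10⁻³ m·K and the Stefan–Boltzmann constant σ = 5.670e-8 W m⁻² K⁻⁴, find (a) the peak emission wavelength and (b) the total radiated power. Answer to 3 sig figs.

λ_max ≈ 896 nm; P ≈ 4.06×10³⁰ W

(a) λ_max = b/T = 2.898×10⁻³/3235 = 8.958×10⁻⁷ m = 896 nm.
Surface area A = 4πR² = 4π(2.28×10¹¹ m)² = 6.53250×10²³ m².
(b) P = σAT⁴ = 5.670×10⁻⁸×6.53250×10²³×(3235)⁴ = 4.06×10³⁰ W.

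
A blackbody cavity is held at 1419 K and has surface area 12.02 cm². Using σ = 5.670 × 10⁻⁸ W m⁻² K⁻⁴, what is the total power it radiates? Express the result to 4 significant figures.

Area A = 12.02 cm² = 1.202×10⁻³ m².
P = σAT⁴ = 5.670×10⁻⁸ × 1.202×10⁻³ × (1419)⁴ = 276.3 W.

P ≈ 276.3 W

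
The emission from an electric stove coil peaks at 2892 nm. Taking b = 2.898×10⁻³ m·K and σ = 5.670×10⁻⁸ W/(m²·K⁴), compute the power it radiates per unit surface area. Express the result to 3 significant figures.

I ≈ 5.72×10⁴ W/m²

Wien's law: T = b/λ_max = 2.898×10⁻³/2.892×10⁻⁶ = 1002.07 K.
Then I = σT⁴ = 5.670×10⁻⁸×(1002.07)⁴ = 5.72×10⁴ W/m².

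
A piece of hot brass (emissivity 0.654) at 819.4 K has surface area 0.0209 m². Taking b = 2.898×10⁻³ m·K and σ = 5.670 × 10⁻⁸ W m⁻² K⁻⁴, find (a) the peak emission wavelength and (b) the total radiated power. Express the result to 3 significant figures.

(a) λ_max = b/T = 2.898×10⁻³/819.4 = 3.537×10⁻⁶ m = 3.54 μm.
Area A = 0.0209 m².
(b) P = εσAT⁴ = 0.654×5.670×10⁻⁸×0.0209×(819.4)⁴ = 349 W.

λ_max ≈ 3.54 μm; P ≈ 349 W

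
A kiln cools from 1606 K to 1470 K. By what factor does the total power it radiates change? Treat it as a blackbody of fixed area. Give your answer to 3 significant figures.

P ∝ T⁴, so P₂/P₁ = (T₂/T₁)⁴ = (1470/1606)⁴ = (0.915318)⁴ = 0.702.

P₂/P₁ ≈ 0.702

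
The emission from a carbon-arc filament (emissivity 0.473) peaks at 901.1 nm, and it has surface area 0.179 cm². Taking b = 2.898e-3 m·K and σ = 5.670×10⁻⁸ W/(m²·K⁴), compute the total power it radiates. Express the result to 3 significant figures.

Wien's law: T = b/λ_max = 2.898×10⁻³/9.011×10⁻⁷ = 3216.07 K.
Area A = 0.179 cm² = 1.79×10⁻⁵ m².
Then P = εσAT⁴ = 0.473×5.670×10⁻⁸×1.79×10⁻⁵×(3216.07)⁴ = 51.4 W.

P ≈ 51.4 W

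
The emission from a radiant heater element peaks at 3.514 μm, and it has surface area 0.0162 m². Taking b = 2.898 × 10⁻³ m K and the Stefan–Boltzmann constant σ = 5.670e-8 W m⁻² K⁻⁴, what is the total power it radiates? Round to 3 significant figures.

P ≈ 425 W

Wien's law: T = b/λ_max = 2.898×10⁻³/3.514×10⁻⁶ = 824.701 K.
Area A = 0.0162 m².
Then P = σAT⁴ = 5.670×10⁻⁸×0.0162×(824.701)⁴ = 425 W.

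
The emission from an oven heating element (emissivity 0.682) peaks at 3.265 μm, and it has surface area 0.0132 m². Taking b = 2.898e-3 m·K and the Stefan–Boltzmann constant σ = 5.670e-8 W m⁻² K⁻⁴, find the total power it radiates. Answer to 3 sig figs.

Wien's law: T = b/λ_max = 2.898×10⁻³/3.265×10⁻⁶ = 887.596 K.
Area A = 0.0132 m².
Then P = εσAT⁴ = 0.682×5.670×10⁻⁸×0.0132×(887.596)⁴ = 317 W.

P ≈ 317 W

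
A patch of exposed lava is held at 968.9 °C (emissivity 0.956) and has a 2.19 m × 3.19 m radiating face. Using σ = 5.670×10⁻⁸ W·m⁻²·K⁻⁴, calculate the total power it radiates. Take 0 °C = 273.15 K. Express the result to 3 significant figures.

T = 968.9 °C + 273.15 = 1242.05 K.
Area A = 2.19 × 3.19 = 6.9861 m².
P = εσAT⁴ = 0.956 × 5.670×10⁻⁸ × 6.9861 × (1242.05)⁴ = 9.01×10⁵ W.

P ≈ 9.01×10⁵ W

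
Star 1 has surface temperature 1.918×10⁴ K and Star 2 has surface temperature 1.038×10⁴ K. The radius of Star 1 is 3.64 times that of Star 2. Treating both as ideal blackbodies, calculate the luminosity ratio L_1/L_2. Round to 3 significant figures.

L ∝ R²T⁴, so L_1/L_2 = (R_1/R_2)²(T_1/T_2)⁴ = (3.64)² × (1.918×10⁴/1.038×10⁴)⁴ = 13.2496 × 11.6575 = 154.

L_1/L_2 ≈ 154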